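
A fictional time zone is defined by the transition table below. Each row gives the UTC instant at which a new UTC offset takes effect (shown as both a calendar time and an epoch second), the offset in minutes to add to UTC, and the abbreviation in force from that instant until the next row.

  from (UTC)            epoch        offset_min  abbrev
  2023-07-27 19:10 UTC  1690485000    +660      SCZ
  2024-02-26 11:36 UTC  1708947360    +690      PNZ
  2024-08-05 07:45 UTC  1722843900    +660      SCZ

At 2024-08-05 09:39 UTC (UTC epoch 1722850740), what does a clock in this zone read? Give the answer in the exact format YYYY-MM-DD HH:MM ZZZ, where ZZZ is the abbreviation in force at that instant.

Query: 2024-08-05 09:39 UTC
Rule 3/3 (SCZ, +11:00): 2024-08-05 07:45 UTC ≤ query < +∞
9·60 + 39 + 660 = 1239 min
1239 = 0·1440 + 1239; 1239 = 20·60 + 39 → 20:39, same day
→ 2024-08-05 20:39 SCZ

2024-08-05 20:39 SCZ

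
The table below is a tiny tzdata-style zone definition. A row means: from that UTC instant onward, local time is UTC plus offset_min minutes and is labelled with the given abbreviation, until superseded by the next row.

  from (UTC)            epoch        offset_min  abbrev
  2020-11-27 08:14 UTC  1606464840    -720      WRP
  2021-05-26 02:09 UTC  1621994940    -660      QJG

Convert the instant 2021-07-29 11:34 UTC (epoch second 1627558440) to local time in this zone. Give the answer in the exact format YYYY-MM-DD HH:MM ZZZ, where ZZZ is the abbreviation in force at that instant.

Query: 2021-07-29 11:34 UTC
Rule 2/2 (QJG, -11:00): 2021-05-26 02:09 UTC ≤ query < +∞
11·60 + 34 - 660 = 34 min
34 = 0·1440 + 34; 34 = 0·60 + 34 → 00:34, same day
→ 2021-07-29 00:34 QJG

2021-07-29 00:34 QJG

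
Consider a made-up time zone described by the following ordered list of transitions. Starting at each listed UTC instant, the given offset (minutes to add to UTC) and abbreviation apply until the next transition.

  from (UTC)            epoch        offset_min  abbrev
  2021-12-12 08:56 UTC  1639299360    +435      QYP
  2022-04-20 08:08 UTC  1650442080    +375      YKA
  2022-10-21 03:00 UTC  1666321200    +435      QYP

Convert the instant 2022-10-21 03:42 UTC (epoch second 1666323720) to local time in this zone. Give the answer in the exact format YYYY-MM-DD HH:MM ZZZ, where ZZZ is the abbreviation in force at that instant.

2022-10-21 10:57 QYP

Query: 2022-10-21 03:42 UTC
Rule 3/3 (QYP, +07:15): 2022-10-21 03:00 UTC ≤ query < +∞
3·60 + 42 + 435 = 657 min
657 = 0·1440 + 657; 657 = 10·60 + 57 → 10:57, same day
→ 2022-10-21 10:57 QYP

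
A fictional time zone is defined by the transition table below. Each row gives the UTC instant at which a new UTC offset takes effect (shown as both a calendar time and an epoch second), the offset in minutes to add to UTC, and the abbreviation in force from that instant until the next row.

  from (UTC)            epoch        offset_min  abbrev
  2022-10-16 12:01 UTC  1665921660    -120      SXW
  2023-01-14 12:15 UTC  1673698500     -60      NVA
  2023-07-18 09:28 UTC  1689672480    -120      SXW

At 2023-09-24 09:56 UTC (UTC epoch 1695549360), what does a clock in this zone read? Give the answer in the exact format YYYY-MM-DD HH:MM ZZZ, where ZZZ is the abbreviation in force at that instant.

Query: 2023-09-24 09:56 UTC
Rule 3/3 (SXW, -02:00): 2023-07-18 09:28 UTC ≤ query < +∞
9·60 + 56 - 120 = 476 min
476 = 0·1440 + 476; 476 = 7·60 + 56 → 07:56, same day
→ 2023-09-24 07:56 SXW

2023-09-24 07:56 SXW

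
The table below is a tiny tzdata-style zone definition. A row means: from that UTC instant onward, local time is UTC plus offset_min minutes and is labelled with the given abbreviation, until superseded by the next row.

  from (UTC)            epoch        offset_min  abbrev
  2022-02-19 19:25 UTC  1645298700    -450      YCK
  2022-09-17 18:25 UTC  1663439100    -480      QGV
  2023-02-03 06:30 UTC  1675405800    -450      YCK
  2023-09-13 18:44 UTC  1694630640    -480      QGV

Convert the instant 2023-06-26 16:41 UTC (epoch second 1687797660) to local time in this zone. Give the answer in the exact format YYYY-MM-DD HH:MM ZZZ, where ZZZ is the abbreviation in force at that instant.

Query: 2023-06-26 16:41 UTC
Rule 3/4 (YCK, -07:30): 2023-02-03 06:30 UTC ≤ query < 2023-09-13 18:44 UTC
16·60 + 41 - 450 = 551 min
551 = 0·1440 + 551; 551 = 9·60 + 11 → 09:11, same day
→ 2023-06-26 09:11 YCK

2023-06-26 09:11 YCK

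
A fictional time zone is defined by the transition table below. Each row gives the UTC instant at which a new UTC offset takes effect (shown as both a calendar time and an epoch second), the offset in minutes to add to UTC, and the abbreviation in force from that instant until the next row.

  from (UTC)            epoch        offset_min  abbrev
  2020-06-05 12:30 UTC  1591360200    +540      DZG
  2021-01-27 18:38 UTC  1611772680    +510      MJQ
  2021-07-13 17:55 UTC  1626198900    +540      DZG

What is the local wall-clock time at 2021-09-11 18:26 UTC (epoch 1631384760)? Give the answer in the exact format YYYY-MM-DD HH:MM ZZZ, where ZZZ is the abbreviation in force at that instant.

Query: 2021-09-11 18:26 UTC
Rule 3/3 (DZG, +09:00): 2021-07-13 17:55 UTC ≤ query < +∞
18·60 + 26 + 540 = 1646 min
1646 = 1·1440 + 206; 206 = 3·60 + 26 → 03:26, 2021-09-11 + 1 day = 2021-09-12
→ 2021-09-12 03:26 DZG

2021-09-12 03:26 DZG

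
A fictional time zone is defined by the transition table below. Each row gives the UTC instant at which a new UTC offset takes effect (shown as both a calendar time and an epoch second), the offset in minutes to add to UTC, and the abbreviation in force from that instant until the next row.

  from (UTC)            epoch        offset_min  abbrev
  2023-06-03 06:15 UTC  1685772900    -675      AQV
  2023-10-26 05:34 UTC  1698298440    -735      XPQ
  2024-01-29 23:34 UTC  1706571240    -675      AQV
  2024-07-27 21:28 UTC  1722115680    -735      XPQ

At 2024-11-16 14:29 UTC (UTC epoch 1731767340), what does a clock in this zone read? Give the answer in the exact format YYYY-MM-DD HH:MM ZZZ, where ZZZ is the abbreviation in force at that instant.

Query: 2024-11-16 14:29 UTC
Rule 4/4 (XPQ, -12:15): 2024-07-27 21:28 UTC ≤ query < +∞
14·60 + 29 - 735 = 134 min
134 = 0·1440 + 134; 134 = 2·60 + 14 → 02:14, same day
→ 2024-11-16 02:14 XPQ

2024-11-16 02:14 XPQ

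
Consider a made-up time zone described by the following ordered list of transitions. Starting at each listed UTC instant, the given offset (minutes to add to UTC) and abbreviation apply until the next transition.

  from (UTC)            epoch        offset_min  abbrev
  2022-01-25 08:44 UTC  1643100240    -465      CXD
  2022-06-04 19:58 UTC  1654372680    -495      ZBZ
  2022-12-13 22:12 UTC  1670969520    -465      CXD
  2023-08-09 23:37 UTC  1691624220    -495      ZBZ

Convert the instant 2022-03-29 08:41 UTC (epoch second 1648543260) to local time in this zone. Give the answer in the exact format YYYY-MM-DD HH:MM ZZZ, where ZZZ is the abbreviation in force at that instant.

Query: 2022-03-29 08:41 UTC
Rule 1/4 (CXD, -07:45): 2022-01-25 08:44 UTC ≤ query < 2022-06-04 19:58 UTC
8·60 + 41 - 465 = 56 min
56 = 0·1440 + 56; 56 = 0·60 + 56 → 00:56, same day
→ 2022-03-29 00:56 CXD

2022-03-29 00:56 CXD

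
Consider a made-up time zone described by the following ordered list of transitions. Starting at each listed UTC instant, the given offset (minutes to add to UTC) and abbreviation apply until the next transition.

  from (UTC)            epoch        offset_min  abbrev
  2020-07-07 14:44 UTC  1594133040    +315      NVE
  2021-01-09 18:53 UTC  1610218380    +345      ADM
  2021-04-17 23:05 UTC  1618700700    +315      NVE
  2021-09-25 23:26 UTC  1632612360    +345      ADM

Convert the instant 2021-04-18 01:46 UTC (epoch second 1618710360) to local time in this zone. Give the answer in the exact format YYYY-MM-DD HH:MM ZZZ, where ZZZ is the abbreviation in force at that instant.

2021-04-18 07:01 NVE

Query: 2021-04-18 01:46 UTC
Rule 3/4 (NVE, +05:15): 2021-04-17 23:05 UTC ≤ query < 2021-09-25 23:26 UTC
1·60 + 46 + 315 = 421 min
421 = 0·1440 + 421; 421 = 7·60 + 1 → 07:01, same day
→ 2021-04-18 07:01 NVE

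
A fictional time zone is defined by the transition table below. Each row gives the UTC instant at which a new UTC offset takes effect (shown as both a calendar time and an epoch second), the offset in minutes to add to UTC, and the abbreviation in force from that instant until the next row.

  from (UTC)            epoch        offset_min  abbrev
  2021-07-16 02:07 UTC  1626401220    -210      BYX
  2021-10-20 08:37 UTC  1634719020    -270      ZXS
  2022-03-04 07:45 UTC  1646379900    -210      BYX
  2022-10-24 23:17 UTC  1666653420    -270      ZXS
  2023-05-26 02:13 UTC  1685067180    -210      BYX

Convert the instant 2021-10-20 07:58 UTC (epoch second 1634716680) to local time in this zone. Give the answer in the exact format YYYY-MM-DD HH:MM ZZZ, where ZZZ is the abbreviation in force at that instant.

2021-10-20 04:28 BYX

Query: 2021-10-20 07:58 UTC
Rule 1/5 (BYX, -03:30): 2021-07-16 02:07 UTC ≤ query < 2021-10-20 08:37 UTC
7·60 + 58 - 210 = 268 min
268 = 0·1440 + 268; 268 = 4·60 + 28 → 04:28, same day
→ 2021-10-20 04:28 BYX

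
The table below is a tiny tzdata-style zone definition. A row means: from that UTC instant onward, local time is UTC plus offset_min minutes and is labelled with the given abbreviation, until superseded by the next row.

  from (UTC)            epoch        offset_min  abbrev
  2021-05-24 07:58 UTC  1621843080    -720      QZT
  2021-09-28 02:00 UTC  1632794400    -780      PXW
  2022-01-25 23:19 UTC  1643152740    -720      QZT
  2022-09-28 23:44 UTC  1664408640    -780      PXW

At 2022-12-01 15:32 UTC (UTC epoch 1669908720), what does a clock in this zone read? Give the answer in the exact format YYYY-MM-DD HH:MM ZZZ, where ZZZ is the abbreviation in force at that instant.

Query: 2022-12-01 15:32 UTC
Rule 4/4 (PXW, -13:00): 2022-09-28 23:44 UTC ≤ query < +∞
15·60 + 32 - 780 = 152 min
152 = 0·1440 + 152; 152 = 2·60 + 32 → 02:32, same day
→ 2022-12-01 02:32 PXW

2022-12-01 02:32 PXW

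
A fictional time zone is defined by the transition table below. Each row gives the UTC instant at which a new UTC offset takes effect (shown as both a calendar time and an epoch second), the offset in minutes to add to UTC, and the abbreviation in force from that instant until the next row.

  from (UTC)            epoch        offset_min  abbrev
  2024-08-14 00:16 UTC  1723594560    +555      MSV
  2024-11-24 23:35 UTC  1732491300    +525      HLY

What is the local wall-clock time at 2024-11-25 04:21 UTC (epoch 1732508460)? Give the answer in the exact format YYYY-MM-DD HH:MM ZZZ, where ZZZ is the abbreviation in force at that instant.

Query: 2024-11-25 04:21 UTC
Rule 2/2 (HLY, +08:45): 2024-11-24 23:35 UTC ≤ query < +∞
4·60 + 21 + 525 = 786 min
786 = 0·1440 + 786; 786 = 13·60 + 6 → 13:06, same day
→ 2024-11-25 13:06 HLY

2024-11-25 13:06 HLY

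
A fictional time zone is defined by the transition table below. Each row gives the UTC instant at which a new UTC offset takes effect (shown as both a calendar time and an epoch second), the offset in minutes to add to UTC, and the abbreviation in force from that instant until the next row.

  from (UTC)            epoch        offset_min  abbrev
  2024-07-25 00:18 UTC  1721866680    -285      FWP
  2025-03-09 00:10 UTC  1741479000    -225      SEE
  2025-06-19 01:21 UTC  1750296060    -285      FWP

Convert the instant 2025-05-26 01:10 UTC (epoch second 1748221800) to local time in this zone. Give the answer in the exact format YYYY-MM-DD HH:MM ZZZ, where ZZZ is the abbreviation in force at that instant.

2025-05-25 21:25 SEE

Query: 2025-05-26 01:10 UTC
Rule 2/3 (SEE, -03:45): 2025-03-09 00:10 UTC ≤ query < 2025-06-19 01:21 UTC
1·60 + 10 - 225 = -155 min
-155 = -1·1440 + 1285; 1285 = 21·60 + 25 → 21:25, 2025-05-26 - 1 day = 2025-05-25
→ 2025-05-25 21:25 SEE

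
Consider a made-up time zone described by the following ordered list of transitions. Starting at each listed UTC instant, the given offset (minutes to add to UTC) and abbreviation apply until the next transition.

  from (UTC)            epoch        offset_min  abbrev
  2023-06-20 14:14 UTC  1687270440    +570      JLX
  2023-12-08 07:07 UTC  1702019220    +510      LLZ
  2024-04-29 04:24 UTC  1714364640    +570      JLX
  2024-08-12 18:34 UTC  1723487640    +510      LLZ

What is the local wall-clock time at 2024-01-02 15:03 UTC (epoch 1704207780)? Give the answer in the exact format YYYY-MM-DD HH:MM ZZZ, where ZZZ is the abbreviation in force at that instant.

Query: 2024-01-02 15:03 UTC
Rule 2/4 (LLZ, +08:30): 2023-12-08 07:07 UTC ≤ query < 2024-04-29 04:24 UTC
15·60 + 3 + 510 = 1413 min
1413 = 0·1440 + 1413; 1413 = 23·60 + 33 → 23:33, same day
→ 2024-01-02 23:33 LLZ

2024-01-02 23:33 LLZ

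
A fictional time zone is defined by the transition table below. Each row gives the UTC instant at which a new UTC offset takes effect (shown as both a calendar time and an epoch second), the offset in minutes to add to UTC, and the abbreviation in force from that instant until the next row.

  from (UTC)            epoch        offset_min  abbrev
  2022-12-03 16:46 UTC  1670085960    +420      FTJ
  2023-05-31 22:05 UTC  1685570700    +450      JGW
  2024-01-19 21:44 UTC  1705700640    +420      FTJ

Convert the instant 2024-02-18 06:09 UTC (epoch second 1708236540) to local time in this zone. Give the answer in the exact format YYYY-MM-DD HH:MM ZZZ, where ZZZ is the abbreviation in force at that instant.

2024-02-18 13:09 FTJ

Query: 2024-02-18 06:09 UTC
Rule 3/3 (FTJ, +07:00): 2024-01-19 21:44 UTC ≤ query < +∞
6·60 + 9 + 420 = 789 min
789 = 0·1440 + 789; 789 = 13·60 + 9 → 13:09, same day
→ 2024-02-18 13:09 FTJ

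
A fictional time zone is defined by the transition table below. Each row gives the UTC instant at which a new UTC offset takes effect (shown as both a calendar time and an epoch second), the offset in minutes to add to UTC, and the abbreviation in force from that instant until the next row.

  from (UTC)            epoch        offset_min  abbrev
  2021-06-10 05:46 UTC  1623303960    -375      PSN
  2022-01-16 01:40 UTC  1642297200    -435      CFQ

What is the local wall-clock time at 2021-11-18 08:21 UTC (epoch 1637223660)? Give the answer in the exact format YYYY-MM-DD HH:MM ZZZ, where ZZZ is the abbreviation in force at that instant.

2021-11-18 02:06 PSN

Query: 2021-11-18 08:21 UTC
Rule 1/2 (PSN, -06:15): 2021-06-10 05:46 UTC ≤ query < 2022-01-16 01:40 UTC
8·60 + 21 - 375 = 126 min
126 = 0·1440 + 126; 126 = 2·60 + 6 → 02:06, same day
→ 2021-11-18 02:06 PSN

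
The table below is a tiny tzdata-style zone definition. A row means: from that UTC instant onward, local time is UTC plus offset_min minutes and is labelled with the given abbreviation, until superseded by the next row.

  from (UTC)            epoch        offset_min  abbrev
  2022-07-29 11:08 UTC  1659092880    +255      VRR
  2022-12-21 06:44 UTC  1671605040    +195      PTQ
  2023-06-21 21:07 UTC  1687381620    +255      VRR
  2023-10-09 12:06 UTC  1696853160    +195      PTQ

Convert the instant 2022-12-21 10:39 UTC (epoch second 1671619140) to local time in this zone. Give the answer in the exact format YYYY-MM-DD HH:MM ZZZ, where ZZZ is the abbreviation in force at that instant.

Query: 2022-12-21 10:39 UTC
Rule 2/4 (PTQ, +03:15): 2022-12-21 06:44 UTC ≤ query < 2023-06-21 21:07 UTC
10·60 + 39 + 195 = 834 min
834 = 0·1440 + 834; 834 = 13·60 + 54 → 13:54, same day
→ 2022-12-21 13:54 PTQ

2022-12-21 13:54 PTQ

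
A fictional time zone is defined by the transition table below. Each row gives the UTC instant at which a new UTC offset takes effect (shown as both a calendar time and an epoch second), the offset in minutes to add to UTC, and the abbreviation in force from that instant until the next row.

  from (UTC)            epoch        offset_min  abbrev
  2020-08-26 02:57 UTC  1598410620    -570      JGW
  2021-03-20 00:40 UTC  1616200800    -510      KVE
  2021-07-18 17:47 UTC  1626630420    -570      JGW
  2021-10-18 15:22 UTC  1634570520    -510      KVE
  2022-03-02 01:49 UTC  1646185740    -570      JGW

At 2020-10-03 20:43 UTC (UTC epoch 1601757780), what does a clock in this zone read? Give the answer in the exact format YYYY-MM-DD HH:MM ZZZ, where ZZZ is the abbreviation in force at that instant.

2020-10-03 11:13 JGW

Query: 2020-10-03 20:43 UTC
Rule 1/5 (JGW, -09:30): 2020-08-26 02:57 UTC ≤ query < 2021-03-20 00:40 UTC
20·60 + 43 - 570 = 673 min
673 = 0·1440 + 673; 673 = 11·60 + 13 → 11:13, same day
→ 2020-10-03 11:13 JGW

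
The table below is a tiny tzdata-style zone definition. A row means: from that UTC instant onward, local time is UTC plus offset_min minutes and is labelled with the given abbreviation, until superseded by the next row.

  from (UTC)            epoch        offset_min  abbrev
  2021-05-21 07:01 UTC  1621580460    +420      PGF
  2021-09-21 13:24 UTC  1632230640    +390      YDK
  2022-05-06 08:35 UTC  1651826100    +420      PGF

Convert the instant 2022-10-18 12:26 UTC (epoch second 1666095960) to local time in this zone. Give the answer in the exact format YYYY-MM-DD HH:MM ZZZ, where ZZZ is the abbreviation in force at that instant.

Query: 2022-10-18 12:26 UTC
Rule 3/3 (PGF, +07:00): 2022-05-06 08:35 UTC ≤ query < +∞
12·60 + 26 + 420 = 1166 min
1166 = 0·1440 + 1166; 1166 = 19·60 + 26 → 19:26, same day
→ 2022-10-18 19:26 PGF

2022-10-18 19:26 PGF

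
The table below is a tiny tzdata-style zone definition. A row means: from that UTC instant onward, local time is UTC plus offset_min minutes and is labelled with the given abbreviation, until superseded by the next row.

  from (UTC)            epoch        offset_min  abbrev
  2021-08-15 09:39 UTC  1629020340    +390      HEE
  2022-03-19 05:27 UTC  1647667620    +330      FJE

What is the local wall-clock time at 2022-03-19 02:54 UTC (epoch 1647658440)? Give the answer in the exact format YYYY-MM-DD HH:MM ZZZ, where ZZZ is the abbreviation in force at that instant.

Query: 2022-03-19 02:54 UTC
Rule 1/2 (HEE, +06:30): 2021-08-15 09:39 UTC ≤ query < 2022-03-19 05:27 UTC
2·60 + 54 + 390 = 564 min
564 = 0·1440 + 564; 564 = 9·60 + 24 → 09:24, same day
→ 2022-03-19 09:24 HEE

2022-03-19 09:24 HEE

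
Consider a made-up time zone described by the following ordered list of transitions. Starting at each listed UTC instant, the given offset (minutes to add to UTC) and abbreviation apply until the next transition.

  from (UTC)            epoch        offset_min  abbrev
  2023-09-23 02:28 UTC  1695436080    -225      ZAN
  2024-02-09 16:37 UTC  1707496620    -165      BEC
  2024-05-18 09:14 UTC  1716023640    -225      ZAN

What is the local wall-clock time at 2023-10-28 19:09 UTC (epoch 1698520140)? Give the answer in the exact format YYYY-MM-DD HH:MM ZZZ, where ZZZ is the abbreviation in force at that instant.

Query: 2023-10-28 19:09 UTC
Rule 1/3 (ZAN, -03:45): 2023-09-23 02:28 UTC ≤ query < 2024-02-09 16:37 UTC
19·60 + 9 - 225 = 924 min
924 = 0·1440 + 924; 924 = 15·60 + 24 → 15:24, same day
→ 2023-10-28 15:24 ZAN

2023-10-28 15:24 ZAN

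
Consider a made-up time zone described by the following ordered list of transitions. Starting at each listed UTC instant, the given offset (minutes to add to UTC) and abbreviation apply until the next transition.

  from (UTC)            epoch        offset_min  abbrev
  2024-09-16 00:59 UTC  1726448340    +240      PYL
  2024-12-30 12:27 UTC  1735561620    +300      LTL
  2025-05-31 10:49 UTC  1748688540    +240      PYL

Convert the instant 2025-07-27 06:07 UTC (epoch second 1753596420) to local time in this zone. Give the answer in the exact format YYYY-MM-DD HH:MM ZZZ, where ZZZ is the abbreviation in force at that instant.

Query: 2025-07-27 06:07 UTC
Rule 3/3 (PYL, +04:00): 2025-05-31 10:49 UTC ≤ query < +∞
6·60 + 7 + 240 = 607 min
607 = 0·1440 + 607; 607 = 10·60 + 7 → 10:07, same day
→ 2025-07-27 10:07 PYL

2025-07-27 10:07 PYL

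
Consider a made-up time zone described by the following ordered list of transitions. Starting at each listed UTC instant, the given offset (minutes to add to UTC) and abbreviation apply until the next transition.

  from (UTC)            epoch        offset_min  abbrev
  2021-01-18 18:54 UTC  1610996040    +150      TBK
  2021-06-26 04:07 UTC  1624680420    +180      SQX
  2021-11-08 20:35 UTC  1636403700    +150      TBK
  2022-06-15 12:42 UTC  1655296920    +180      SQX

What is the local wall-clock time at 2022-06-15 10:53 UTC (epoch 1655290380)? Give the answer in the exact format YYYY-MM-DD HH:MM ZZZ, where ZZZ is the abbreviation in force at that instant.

2022-06-15 13:23 TBK

Query: 2022-06-15 10:53 UTC
Rule 3/4 (TBK, +02:30): 2021-11-08 20:35 UTC ≤ query < 2022-06-15 12:42 UTC
10·60 + 53 + 150 = 803 min
803 = 0·1440 + 803; 803 = 13·60 + 23 → 13:23, same day
→ 2022-06-15 13:23 TBK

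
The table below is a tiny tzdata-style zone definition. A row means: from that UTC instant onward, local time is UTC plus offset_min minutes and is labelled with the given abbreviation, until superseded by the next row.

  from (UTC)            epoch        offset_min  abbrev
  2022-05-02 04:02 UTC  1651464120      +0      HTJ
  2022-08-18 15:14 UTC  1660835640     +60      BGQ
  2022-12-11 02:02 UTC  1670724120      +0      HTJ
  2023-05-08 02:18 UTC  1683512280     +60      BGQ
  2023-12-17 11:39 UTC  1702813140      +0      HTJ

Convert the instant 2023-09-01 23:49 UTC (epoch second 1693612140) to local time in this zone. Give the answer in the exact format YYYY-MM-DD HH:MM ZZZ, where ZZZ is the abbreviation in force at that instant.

Query: 2023-09-01 23:49 UTC
Rule 4/5 (BGQ, +01:00): 2023-05-08 02:18 UTC ≤ query < 2023-12-17 11:39 UTC
23·60 + 49 + 60 = 1489 min
1489 = 1·1440 + 49; 49 = 0·60 + 49 → 00:49, 2023-09-01 + 1 day = 2023-09-02
→ 2023-09-02 00:49 BGQ

2023-09-02 00:49 BGQ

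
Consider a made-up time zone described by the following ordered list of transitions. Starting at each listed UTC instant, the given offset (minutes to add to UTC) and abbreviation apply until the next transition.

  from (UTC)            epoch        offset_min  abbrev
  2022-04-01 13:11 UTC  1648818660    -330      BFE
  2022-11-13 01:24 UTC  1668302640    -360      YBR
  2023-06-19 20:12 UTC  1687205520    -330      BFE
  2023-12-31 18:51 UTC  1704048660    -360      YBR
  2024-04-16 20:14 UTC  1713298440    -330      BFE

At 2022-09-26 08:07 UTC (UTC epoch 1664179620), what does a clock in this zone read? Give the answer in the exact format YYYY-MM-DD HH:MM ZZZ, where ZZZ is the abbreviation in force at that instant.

2022-09-26 02:37 BFE

Query: 2022-09-26 08:07 UTC
Rule 1/5 (BFE, -05:30): 2022-04-01 13:11 UTC ≤ query < 2022-11-13 01:24 UTC
8·60 + 7 - 330 = 157 min
157 = 0·1440 + 157; 157 = 2·60 + 37 → 02:37, same day
→ 2022-09-26 02:37 BFE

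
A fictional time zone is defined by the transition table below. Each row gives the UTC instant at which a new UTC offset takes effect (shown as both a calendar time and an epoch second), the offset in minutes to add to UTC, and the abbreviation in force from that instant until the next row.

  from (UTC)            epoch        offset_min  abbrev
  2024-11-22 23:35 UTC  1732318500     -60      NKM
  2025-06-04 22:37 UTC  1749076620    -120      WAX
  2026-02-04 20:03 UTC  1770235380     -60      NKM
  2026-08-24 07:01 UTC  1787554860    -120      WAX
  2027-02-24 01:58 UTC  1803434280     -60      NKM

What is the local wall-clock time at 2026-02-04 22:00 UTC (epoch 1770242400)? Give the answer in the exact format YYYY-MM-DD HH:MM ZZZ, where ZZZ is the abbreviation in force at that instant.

2026-02-04 21:00 NKM

Query: 2026-02-04 22:00 UTC
Rule 3/5 (NKM, -01:00): 2026-02-04 20:03 UTC ≤ query < 2026-08-24 07:01 UTC
22·60 + 0 - 60 = 1260 min
1260 = 0·1440 + 1260; 1260 = 21·60 + 0 → 21:00, same day
→ 2026-02-04 21:00 NKM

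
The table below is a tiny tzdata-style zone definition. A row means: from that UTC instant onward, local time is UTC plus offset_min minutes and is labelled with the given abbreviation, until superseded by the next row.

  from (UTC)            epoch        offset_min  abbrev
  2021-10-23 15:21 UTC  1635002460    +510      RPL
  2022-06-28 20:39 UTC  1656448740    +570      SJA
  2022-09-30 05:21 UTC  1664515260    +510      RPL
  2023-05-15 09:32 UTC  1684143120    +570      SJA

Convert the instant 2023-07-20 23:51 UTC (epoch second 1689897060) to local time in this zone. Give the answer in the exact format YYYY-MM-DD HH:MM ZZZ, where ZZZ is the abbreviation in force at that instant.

2023-07-21 09:21 SJA

Query: 2023-07-20 23:51 UTC
Rule 4/4 (SJA, +09:30): 2023-05-15 09:32 UTC ≤ query < +∞
23·60 + 51 + 570 = 2001 min
2001 = 1·1440 + 561; 561 = 9·60 + 21 → 09:21, 2023-07-20 + 1 day = 2023-07-21
→ 2023-07-21 09:21 SJA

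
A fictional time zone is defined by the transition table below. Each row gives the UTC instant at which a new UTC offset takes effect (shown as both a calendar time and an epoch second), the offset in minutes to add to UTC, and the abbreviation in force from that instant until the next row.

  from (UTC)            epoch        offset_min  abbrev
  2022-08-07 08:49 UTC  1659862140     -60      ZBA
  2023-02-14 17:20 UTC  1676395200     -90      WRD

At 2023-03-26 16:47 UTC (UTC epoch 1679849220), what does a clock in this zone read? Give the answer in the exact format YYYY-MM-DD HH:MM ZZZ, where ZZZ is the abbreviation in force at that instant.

Query: 2023-03-26 16:47 UTC
Rule 2/2 (WRD, -01:30): 2023-02-14 17:20 UTC ≤ query < +∞
16·60 + 47 - 90 = 917 min
917 = 0·1440 + 917; 917 = 15·60 + 17 → 15:17, same day
→ 2023-03-26 15:17 WRD

2023-03-26 15:17 WRD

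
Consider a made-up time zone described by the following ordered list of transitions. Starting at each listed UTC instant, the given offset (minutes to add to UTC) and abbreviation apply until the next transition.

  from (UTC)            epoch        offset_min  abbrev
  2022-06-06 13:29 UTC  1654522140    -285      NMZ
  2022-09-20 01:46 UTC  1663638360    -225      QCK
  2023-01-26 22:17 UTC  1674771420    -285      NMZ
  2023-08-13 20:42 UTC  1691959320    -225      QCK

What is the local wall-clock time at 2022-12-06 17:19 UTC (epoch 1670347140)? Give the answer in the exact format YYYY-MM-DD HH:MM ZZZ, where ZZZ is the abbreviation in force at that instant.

2022-12-06 13:34 QCK

Query: 2022-12-06 17:19 UTC
Rule 2/4 (QCK, -03:45): 2022-09-20 01:46 UTC ≤ query < 2023-01-26 22:17 UTC
17·60 + 19 - 225 = 814 min
814 = 0·1440 + 814; 814 = 13·60 + 34 → 13:34, same day
→ 2022-12-06 13:34 QCK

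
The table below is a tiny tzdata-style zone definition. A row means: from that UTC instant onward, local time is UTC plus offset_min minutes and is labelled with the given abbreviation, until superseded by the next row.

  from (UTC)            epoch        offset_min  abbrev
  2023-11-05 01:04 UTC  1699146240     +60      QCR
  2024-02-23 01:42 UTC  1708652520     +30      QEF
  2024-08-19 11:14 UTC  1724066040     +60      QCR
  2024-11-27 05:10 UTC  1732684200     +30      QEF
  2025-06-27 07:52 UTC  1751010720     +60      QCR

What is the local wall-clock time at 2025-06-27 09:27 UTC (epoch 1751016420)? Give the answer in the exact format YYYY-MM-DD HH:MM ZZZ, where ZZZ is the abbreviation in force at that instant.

Query: 2025-06-27 09:27 UTC
Rule 5/5 (QCR, +01:00): 2025-06-27 07:52 UTC ≤ query < +∞
9·60 + 27 + 60 = 627 min
627 = 0·1440 + 627; 627 = 10·60 + 27 → 10:27, same day
→ 2025-06-27 10:27 QCR

2025-06-27 10:27 QCR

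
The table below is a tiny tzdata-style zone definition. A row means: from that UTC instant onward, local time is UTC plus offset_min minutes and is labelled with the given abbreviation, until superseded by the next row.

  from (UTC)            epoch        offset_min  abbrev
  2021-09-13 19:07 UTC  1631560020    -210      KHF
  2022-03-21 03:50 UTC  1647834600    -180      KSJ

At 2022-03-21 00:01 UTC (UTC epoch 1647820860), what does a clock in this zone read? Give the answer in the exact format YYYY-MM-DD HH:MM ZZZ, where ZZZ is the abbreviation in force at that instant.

2022-03-20 20:31 KHF

Query: 2022-03-21 00:01 UTC
Rule 1/2 (KHF, -03:30): 2021-09-13 19:07 UTC ≤ query < 2022-03-21 03:50 UTC
0·60 + 1 - 210 = -209 min
-209 = -1·1440 + 1231; 1231 = 20·60 + 31 → 20:31, 2022-03-21 - 1 day = 2022-03-20
→ 2022-03-20 20:31 KHF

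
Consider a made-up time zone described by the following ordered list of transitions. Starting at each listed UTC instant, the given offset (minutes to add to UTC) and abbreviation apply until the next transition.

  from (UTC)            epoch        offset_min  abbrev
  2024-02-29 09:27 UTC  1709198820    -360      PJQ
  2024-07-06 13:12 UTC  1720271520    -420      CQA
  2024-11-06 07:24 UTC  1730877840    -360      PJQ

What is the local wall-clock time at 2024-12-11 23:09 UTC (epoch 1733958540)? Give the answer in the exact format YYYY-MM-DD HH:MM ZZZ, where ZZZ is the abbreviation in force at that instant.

2024-12-11 17:09 PJQ

Query: 2024-12-11 23:09 UTC
Rule 3/3 (PJQ, -06:00): 2024-11-06 07:24 UTC ≤ query < +∞
23·60 + 9 - 360 = 1029 min
1029 = 0·1440 + 1029; 1029 = 17·60 + 9 → 17:09, same day
→ 2024-12-11 17:09 PJQ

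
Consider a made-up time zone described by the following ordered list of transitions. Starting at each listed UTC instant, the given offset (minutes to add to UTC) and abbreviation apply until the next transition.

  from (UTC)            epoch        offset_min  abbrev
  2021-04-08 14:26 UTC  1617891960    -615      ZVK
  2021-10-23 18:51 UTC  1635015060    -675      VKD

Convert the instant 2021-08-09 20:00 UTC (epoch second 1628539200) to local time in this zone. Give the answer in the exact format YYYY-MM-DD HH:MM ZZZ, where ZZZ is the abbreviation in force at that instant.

Query: 2021-08-09 20:00 UTC
Rule 1/2 (ZVK, -10:15): 2021-04-08 14:26 UTC ≤ query < 2021-10-23 18:51 UTC
20·60 + 0 - 615 = 585 min
585 = 0·1440 + 585; 585 = 9·60 + 45 → 09:45, same day
→ 2021-08-09 09:45 ZVK

2021-08-09 09:45 ZVK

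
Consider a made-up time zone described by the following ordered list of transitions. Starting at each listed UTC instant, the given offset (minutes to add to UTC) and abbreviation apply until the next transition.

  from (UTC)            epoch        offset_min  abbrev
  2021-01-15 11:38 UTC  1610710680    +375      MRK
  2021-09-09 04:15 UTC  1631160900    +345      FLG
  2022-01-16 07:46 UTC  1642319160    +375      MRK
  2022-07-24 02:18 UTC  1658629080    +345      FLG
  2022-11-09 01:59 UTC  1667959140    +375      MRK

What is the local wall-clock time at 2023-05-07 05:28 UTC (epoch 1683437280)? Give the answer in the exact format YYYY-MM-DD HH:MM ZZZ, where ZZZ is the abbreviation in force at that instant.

Query: 2023-05-07 05:28 UTC
Rule 5/5 (MRK, +06:15): 2022-11-09 01:59 UTC ≤ query < +∞
5·60 + 28 + 375 = 703 min
703 = 0·1440 + 703; 703 = 11·60 + 43 → 11:43, same day
→ 2023-05-07 11:43 MRK

2023-05-07 11:43 MRK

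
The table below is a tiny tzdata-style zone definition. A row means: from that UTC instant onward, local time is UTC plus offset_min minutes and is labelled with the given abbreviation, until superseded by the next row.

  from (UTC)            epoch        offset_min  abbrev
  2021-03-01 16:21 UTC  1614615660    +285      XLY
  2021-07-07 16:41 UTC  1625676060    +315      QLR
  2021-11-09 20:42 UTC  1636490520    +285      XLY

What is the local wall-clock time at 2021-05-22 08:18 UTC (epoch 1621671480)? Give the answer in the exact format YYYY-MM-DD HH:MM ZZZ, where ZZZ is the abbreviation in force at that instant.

Query: 2021-05-22 08:18 UTC
Rule 1/3 (XLY, +04:45): 2021-03-01 16:21 UTC ≤ query < 2021-07-07 16:41 UTC
8·60 + 18 + 285 = 783 min
783 = 0·1440 + 783; 783 = 13·60 + 3 → 13:03, same day
→ 2021-05-22 13:03 XLY

2021-05-22 13:03 XLY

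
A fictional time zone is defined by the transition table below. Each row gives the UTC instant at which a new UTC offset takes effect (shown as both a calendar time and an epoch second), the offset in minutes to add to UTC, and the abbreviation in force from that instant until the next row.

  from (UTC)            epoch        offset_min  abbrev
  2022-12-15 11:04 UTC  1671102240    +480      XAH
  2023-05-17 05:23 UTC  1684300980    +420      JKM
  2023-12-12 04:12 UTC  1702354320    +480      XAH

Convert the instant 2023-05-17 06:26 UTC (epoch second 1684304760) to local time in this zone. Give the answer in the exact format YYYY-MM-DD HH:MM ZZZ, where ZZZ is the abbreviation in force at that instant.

2023-05-17 13:26 JKM

Query: 2023-05-17 06:26 UTC
Rule 2/3 (JKM, +07:00): 2023-05-17 05:23 UTC ≤ query < 2023-12-12 04:12 UTC
6·60 + 26 + 420 = 806 min
806 = 0·1440 + 806; 806 = 13·60 + 26 → 13:26, same day
→ 2023-05-17 13:26 JKM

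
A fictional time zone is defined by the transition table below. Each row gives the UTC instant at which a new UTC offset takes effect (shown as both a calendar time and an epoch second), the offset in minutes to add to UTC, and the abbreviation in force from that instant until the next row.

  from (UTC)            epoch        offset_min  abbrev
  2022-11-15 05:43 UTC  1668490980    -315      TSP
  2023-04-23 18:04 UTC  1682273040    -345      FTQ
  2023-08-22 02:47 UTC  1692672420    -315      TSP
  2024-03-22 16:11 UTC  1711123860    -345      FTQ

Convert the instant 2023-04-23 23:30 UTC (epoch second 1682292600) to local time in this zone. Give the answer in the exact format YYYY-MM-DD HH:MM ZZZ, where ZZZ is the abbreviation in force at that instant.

2023-04-23 17:45 FTQ

Query: 2023-04-23 23:30 UTC
Rule 2/4 (FTQ, -05:45): 2023-04-23 18:04 UTC ≤ query < 2023-08-22 02:47 UTC
23·60 + 30 - 345 = 1065 min
1065 = 0·1440 + 1065; 1065 = 17·60 + 45 → 17:45, same day
→ 2023-04-23 17:45 FTQ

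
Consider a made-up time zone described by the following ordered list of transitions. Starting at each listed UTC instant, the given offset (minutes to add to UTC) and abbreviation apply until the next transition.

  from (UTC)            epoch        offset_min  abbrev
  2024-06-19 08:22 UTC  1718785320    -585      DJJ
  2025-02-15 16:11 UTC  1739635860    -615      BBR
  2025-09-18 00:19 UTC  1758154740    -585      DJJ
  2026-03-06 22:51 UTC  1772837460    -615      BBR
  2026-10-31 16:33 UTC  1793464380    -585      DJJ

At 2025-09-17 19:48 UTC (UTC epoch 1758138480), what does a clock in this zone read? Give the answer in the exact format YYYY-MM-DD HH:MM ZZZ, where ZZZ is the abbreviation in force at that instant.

2025-09-17 09:33 BBR

Query: 2025-09-17 19:48 UTC
Rule 2/5 (BBR, -10:15): 2025-02-15 16:11 UTC ≤ query < 2025-09-18 00:19 UTC
19·60 + 48 - 615 = 573 min
573 = 0·1440 + 573; 573 = 9·60 + 33 → 09:33, same day
→ 2025-09-17 09:33 BBR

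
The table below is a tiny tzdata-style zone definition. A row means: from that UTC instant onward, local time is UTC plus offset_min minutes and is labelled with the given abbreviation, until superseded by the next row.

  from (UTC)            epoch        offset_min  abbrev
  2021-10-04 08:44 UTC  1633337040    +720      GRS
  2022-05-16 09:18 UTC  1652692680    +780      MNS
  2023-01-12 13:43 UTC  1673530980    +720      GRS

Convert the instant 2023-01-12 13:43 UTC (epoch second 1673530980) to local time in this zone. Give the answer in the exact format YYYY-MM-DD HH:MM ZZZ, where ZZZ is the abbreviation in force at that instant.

Query: 2023-01-12 13:43 UTC
Rule 3/3 (GRS, +12:00): 2023-01-12 13:43 UTC ≤ query < +∞
13·60 + 43 + 720 = 1543 min
1543 = 1·1440 + 103; 103 = 1·60 + 43 → 01:43, 2023-01-12 + 1 day = 2023-01-13
→ 2023-01-13 01:43 GRS

2023-01-13 01:43 GRS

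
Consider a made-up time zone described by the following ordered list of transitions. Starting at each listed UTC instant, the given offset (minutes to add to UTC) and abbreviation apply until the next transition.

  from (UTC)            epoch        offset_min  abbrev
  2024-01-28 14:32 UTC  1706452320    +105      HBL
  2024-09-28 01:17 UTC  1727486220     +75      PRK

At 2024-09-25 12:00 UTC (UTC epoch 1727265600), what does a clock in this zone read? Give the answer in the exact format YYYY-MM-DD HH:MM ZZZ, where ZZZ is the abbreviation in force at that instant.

2024-09-25 13:45 HBL

Query: 2024-09-25 12:00 UTC
Rule 1/2 (HBL, +01:45): 2024-01-28 14:32 UTC ≤ query < 2024-09-28 01:17 UTC
12·60 + 0 + 105 = 825 min
825 = 0·1440 + 825; 825 = 13·60 + 45 → 13:45, same day
→ 2024-09-25 13:45 HBL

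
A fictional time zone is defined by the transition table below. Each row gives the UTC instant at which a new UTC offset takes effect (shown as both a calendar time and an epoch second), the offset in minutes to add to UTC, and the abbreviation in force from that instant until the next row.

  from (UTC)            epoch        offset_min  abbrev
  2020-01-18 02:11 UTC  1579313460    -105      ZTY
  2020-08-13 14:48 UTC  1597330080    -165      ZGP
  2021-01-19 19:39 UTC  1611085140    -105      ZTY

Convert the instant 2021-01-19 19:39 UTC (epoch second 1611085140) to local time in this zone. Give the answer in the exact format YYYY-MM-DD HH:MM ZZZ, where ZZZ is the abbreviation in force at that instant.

2021-01-19 17:54 ZTY

Query: 2021-01-19 19:39 UTC
Rule 3/3 (ZTY, -01:45): 2021-01-19 19:39 UTC ≤ query < +∞
19·60 + 39 - 105 = 1074 min
1074 = 0·1440 + 1074; 1074 = 17·60 + 54 → 17:54, same day
→ 2021-01-19 17:54 ZTY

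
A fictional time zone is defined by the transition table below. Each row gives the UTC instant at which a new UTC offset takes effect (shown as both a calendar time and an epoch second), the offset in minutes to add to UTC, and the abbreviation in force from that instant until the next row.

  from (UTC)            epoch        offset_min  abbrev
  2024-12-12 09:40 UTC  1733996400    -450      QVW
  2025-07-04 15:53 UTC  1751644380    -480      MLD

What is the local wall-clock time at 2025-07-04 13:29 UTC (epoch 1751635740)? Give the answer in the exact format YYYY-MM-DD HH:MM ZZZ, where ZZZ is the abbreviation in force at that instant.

2025-07-04 05:59 QVW

Query: 2025-07-04 13:29 UTC
Rule 1/2 (QVW, -07:30): 2024-12-12 09:40 UTC ≤ query < 2025-07-04 15:53 UTC
13·60 + 29 - 450 = 359 min
359 = 0·1440 + 359; 359 = 5·60 + 59 → 05:59, same day
→ 2025-07-04 05:59 QVW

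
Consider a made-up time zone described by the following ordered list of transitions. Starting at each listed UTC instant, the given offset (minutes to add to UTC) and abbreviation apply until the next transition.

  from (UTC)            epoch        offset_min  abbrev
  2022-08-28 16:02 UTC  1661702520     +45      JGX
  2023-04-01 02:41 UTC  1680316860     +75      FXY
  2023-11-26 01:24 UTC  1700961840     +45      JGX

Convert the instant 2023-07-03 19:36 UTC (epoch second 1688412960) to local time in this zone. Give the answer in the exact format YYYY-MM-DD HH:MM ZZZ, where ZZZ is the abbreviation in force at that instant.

2023-07-03 20:51 FXY

Query: 2023-07-03 19:36 UTC
Rule 2/3 (FXY, +01:15): 2023-04-01 02:41 UTC ≤ query < 2023-11-26 01:24 UTC
19·60 + 36 + 75 = 1251 min
1251 = 0·1440 + 1251; 1251 = 20·60 + 51 → 20:51, same day
→ 2023-07-03 20:51 FXY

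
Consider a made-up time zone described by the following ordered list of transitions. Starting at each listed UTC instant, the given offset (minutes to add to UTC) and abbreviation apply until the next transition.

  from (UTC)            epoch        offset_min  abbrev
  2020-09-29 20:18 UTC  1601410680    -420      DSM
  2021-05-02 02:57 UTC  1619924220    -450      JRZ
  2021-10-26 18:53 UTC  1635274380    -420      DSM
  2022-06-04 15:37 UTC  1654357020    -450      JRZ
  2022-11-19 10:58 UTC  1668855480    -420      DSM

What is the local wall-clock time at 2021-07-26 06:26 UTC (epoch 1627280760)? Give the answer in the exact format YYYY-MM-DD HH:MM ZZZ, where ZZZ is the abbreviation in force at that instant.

Query: 2021-07-26 06:26 UTC
Rule 2/5 (JRZ, -07:30): 2021-05-02 02:57 UTC ≤ query < 2021-10-26 18:53 UTC
6·60 + 26 - 450 = -64 min
-64 = -1·1440 + 1376; 1376 = 22·60 + 56 → 22:56, 2021-07-26 - 1 day = 2021-07-25
→ 2021-07-25 22:56 JRZ

2021-07-25 22:56 JRZ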